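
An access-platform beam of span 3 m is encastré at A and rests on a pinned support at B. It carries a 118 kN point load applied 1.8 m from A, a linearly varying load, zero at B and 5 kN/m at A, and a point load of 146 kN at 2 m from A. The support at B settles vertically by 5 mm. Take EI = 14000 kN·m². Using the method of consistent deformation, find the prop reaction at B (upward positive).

Remove the prop at B; the released (primary) structure is a cantilever built in at A.
Downward deflection at the released point B due to the loads:
  point load 118 at a = 1.8: Pa²(3L − a)/(6EI) = 458.8/EI
  triangular load, peak 5 at the fixed end: w₀L⁴/(30EI) = 13.5/EI
  point load 146 at a = 2: Pa²(3L − a)/(6EI) = 681.3/EI
  δ_0 = 1154/EI
Flexibility coefficient — unit upward force at B: δ_{BB} = L³/(3EI) = 9/EI.
With EI = 14000 kN·m²: δ_0 = 0.082401 m and δ_{BB} = 0.000643 m/kN.
Compatibility — the beam at B must follow the support down by 0.005 m: δ_0 − R_B·δ_{BB} = 0.005, so R_B = (0.082401 − 0.005)/0.000643 = 120.4 kN.

R_B = 120.4 kN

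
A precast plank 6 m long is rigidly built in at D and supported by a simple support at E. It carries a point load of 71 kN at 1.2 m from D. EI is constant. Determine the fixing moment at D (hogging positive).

Choose R_E as the redundant. The primary structure is the cantilever fixed at D.
Free-end deflection of the primary structure under the applied loading (downward +):
  point load 71 at a = 1.2: Pa²(3L − a)/(6EI) = 286.3/EI
Tip deflection under a unit load at E: L³/(3EI) = 72/EI.
The prop prevents deflection at E: R_E = δ_0/δ_{EE} = 286.3/72 = 3.976 kN.
Moment equilibrium about D: M_D = Σ(load moments about D) − R_E·L = 85.2 − 3.976×6 = 61.34 kN·m.

M_D = 61.34 kN·m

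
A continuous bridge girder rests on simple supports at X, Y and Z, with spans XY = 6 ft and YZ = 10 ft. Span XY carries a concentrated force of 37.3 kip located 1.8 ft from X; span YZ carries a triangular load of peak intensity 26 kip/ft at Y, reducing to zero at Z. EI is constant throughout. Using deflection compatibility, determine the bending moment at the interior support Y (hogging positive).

M_Y = 119.8 kip·ft

Take M_Y as the redundant. Released structure: two simple spans XY and YZ with a hinge at Y.
Discontinuity in slope at Y on the released structure — sum the simple-span end rotations:
  span XY: point load 37.3 at a = 1.8: Pab(L + a)/(6LEI) = 61.1/EI
  span YZ: triangular load, peak 26: w₀L³/(45EI) = 577.8/EI
  relative rotation θ_0 = (61.1 + 577.8)/EI = 638.9/EI
A unit hogging moment at Y produces rotation L₁/(3EI) + L₂/(3EI) = 5.333/EI.
Compatibility: M_Y·(L₁+L₂)/(3EI) = θ_0, giving M_Y = 119.8 kip·ft (hogging).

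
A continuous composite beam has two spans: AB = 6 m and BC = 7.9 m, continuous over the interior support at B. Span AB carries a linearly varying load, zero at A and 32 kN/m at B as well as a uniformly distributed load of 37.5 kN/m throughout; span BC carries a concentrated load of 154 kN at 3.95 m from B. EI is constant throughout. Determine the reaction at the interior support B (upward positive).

R_B = 322.6 kN

Take M_B as the redundant. Released structure: two simple spans AB and BC with a hinge at B.
End slopes at the hinge B, treating each span as simply supported:
  span AB: triangular load, peak 32: w₀L³/(45EI) = 153.6/EI
  span AB: UDL 37.5: wL³/(24EI) = 337.5/EI
  span BC: point load 154 at a = 3.95: Pab(L + b)/(6LEI) = 600.7/EI
  relative rotation θ_0 = (491.1 + 600.7)/EI = 1092/EI
A unit hogging moment at B produces rotation L₁/(3EI) + L₂/(3EI) = 4.633/EI.
Slope continuity at B: θ_0 = M_B·4.633/EI, so M_B = 1092/4.633 = 235.6 kN·m (hogging).
Span AB, ΣM about A with M_B applied at B: R_B^{AB}·6 = 1059 + 235.6, so R_B^{AB} = 215.8 kN and R_A = 321 − 215.8 = 105.2 kN.
Span BC, ΣM about C: R_B^{BC}·7.9 = 608.3 + 235.6, so R_B^{BC} = 106.8 kN and R_C = 154 − 106.8 = 47.17 kN.
R_B = 215.8 + 106.8 = 322.6 kN.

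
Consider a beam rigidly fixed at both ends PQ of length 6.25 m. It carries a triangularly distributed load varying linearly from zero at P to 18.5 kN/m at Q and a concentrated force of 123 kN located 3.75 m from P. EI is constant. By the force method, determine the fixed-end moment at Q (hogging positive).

Take the two fixed-end moments M_P, M_Q as redundants; the released structure is the simple span PQ.
Simple-span end rotations at P and Q under the given loads:
  at P: triangular load, peak 18.5: 7w₀L³/(360EI) = 87.82/EI
  at Q: triangular load, peak 18.5: w₀L³/(45EI) = 100.4/EI
  at P: point load 123 at a = 3.75: Pab(L + b)/(6LEI) = 269.1/EI
  at Q: point load 123 at a = 3.75: Pab(L + a)/(6LEI) = 307.5/EI
  θ_P0 = 356.9/EI,  θ_Q0 = 407.9/EI
Flexibility coefficients: a unit moment at one end gives L/(3EI) there and L/(6EI) at the far end, so f₁₁ = f₂₂ = 2.083/EI and f₁₂ = f₂₁ = 1.042/EI.
Compatibility — zero rotation at each built-in end:
  2.083 M_P + 1.042 M_Q = 356.9
  1.042 M_P + 2.083 M_Q = 407.9
Solving the pair gives M_P = 97.89 kN·m and M_Q = 146.8 kN·m (hogging).

M_Q = 146.8 kN·m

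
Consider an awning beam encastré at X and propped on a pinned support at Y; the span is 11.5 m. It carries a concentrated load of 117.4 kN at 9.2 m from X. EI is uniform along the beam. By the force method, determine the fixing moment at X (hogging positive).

Take the reaction at Y as the redundant and release it; the primary structure is a cantilever fixed at X.
Free-end deflection of the primary structure under the applied loading (downward +):
  point load 117.4 at a = 9.2: Pa²(3L − a)/(6EI) = 41900/EI
Tip deflection under a unit load at Y: L³/(3EI) = 507/EI.
The prop prevents deflection at Y: R_Y = δ_0/δ_{YY} = 41900/507 = 82.65 kN.
Moment equilibrium about X: M_X = Σ(load moments about X) − R_Y·L = 1080 − 82.65×11.5 = 129.6 kN·m.

M_X = 129.6 kN·m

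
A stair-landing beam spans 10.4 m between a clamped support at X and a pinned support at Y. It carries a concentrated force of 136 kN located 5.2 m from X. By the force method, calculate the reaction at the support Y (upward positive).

R_Y = 42.5 kN

Take the reaction at Y as the redundant and release it; the primary structure is a cantilever fixed at X.
Primary-structure tip deflection at Y by superposition:
  point load 136 at a = 5.2: Pa²(3L − a)/(6EI) = 15936/EI
Tip deflection under a unit load at Y: L³/(3EI) = 375/EI.
The prop prevents deflection at Y: R_Y = δ_0/δ_{YY} = 15936/375 = 42.5 kN.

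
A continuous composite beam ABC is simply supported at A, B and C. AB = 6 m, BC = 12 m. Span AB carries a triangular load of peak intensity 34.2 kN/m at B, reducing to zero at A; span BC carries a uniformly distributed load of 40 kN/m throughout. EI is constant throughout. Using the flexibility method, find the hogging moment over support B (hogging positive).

Insert a hinge at B; M_B is the redundant, and each span becomes simply supported.
End slopes at the hinge B, treating each span as simply supported:
  span AB: triangular load, peak 34.2: w₀L³/(45EI) = 164.2/EI
  span BC: UDL 40: wL³/(24EI) = 2880/EI
  relative rotation θ_0 = (164.2 + 2880)/EI = 3044/EI
A unit hogging moment at B produces rotation L₁/(3EI) + L₂/(3EI) = 6/EI.
Compatibility: M_B·(L₁+L₂)/(3EI) = θ_0, giving M_B = 507.4 kN·m (hogging).

M_B = 507.4 kN·m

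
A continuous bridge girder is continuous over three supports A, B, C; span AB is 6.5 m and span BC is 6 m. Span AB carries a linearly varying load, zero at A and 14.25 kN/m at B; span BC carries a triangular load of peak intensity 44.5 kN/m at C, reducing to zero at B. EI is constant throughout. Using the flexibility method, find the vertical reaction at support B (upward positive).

Take M_B as the redundant. Released structure: two simple spans AB and BC with a hinge at B.
End slopes at the hinge B, treating each span as simply supported:
  span AB: triangular load, peak 14.25: w₀L³/(45EI) = 86.96/EI
  span BC: triangular load, peak 44.5: 7w₀L³/(360EI) = 186.9/EI
  relative rotation θ_0 = (86.96 + 186.9)/EI = 273.9/EI
A unit hogging moment at B produces rotation L₁/(3EI) + L₂/(3EI) = 4.167/EI.
Compatibility: M_B·(L₁+L₂)/(3EI) = θ_0, giving M_B = 65.73 kN·m (hogging).
Span AB, ΣM about A with M_B applied at B: R_B^{AB}·6.5 = 200.7 + 65.73, so R_B^{AB} = 40.99 kN and R_A = 46.31 − 40.99 = 5.326 kN.
Span BC, ΣM about C: R_B^{BC}·6 = 267 + 65.73, so R_B^{BC} = 55.45 kN and R_C = 133.5 − 55.45 = 78.05 kN.
R_B = 40.99 + 55.45 = 96.44 kN.

R_B = 96.44 kN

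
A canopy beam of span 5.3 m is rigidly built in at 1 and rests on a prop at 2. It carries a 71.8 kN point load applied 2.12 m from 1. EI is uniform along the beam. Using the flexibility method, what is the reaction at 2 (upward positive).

R_2 = 14.93 kN

Take the reaction at 2 as the redundant and release it; the primary structure is a cantilever fixed at 1.
Primary-structure tip deflection at 2 by superposition:
  point load 71.8 at a = 2.12: Pa²(3L − a)/(6EI) = 741.1/EI
Flexibility coefficient — unit upward force at 2: δ_{22} = L³/(3EI) = 49.63/EI.
The prop prevents deflection at 2: R_2 = δ_0/δ_{22} = 741.1/49.63 = 14.93 kN.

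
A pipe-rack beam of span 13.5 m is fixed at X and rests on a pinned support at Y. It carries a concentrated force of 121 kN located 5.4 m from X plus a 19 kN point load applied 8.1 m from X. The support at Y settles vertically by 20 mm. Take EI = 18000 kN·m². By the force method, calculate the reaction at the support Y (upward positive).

Remove the prop at Y; the released (primary) structure is a cantilever built in at X.
Downward deflection at the released point Y due to the loads:
  point load 121 at a = 5.4: Pa²(3L − a)/(6EI) = 20641/EI
  point load 19 at a = 8.1: Pa²(3L − a)/(6EI) = 6732/EI
  δ_0 = 27372/EI
Flexibility coefficient — unit upward force at Y: δ_{YY} = L³/(3EI) = 820.1/EI.
With EI = 18000 kN·m²: δ_0 = 1.5207 m and δ_{YY} = 0.045562 m/kN.
Compatibility — the beam at Y must follow the support down by 0.02 m: δ_0 − R_Y·δ_{YY} = 0.02, so R_Y = (1.5207 − 0.02)/0.045562 = 32.94 kN.

R_Y = 32.94 kN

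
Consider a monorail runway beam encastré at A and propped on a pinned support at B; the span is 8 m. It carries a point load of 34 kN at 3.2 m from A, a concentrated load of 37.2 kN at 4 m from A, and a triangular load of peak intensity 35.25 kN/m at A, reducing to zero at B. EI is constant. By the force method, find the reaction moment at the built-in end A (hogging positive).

Release the roller at B. Primary structure: cantilever fixed at A.
Downward deflection at the released point B due to the loads:
  point load 34 at a = 3.2: Pa²(3L − a)/(6EI) = 1207/EI
  point load 37.2 at a = 4: Pa²(3L − a)/(6EI) = 1984/EI
  triangular load, peak 35.25 at the fixed end: w₀L⁴/(30EI) = 4813/EI
  δ_0 = 8004/EI
Flexibility coefficient — unit upward force at B: δ_{BB} = L³/(3EI) = 170.7/EI.
The prop prevents deflection at B: R_B = δ_0/δ_{BB} = 8004/170.7 = 46.9 kN.
Moment equilibrium about A: M_A = Σ(load moments about A) − R_B·L = 633.6 − 46.9×8 = 258.4 kN·m.

M_A = 258.4 kN·m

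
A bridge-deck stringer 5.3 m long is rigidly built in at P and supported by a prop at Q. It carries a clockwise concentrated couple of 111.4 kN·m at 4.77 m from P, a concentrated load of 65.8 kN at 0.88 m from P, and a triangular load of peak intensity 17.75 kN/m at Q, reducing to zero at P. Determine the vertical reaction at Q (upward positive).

R_Q = 59.65 kN

Release the roller at Q. Primary structure: cantilever fixed at P.
Deflection at Q on the released cantilever, summing each load's contribution:
  clockwise couple 111.4 at a = 4.77: M₀a(2L − a)/(2EI) = 1549/EI
  point load 65.8 at a = 0.88: Pa²(3L − a)/(6EI) = 127.6/EI
  triangular load, peak 17.75 at the free end: 11w₀L⁴/(120EI) = 1284/EI
  δ_0 = 2960/EI
Flexibility coefficient — unit upward force at Q: δ_{QQ} = L³/(3EI) = 49.63/EI.
The prop prevents deflection at Q: R_Q = δ_0/δ_{QQ} = 2960/49.63 = 59.65 kN.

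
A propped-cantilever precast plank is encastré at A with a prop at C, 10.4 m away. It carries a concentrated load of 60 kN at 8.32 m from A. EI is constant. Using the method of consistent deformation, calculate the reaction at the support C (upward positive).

R_C = 42.24 kN

Take the reaction at C as the redundant and release it; the primary structure is a cantilever fixed at A.
Primary-structure tip deflection at C by superposition:
  point load 60 at a = 8.32: Pa²(3L − a)/(6EI) = 15838/EI
Tip deflection under a unit load at C: L³/(3EI) = 375/EI.
Compatibility at C: δ_0 − R_C·δ_{CC} = 0, so R_C = 15838/375 = 42.24 kN.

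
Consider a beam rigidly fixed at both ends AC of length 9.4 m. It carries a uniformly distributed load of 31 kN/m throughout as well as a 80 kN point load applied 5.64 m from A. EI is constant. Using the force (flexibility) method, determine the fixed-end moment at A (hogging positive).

M_A = 300.5 kN·m

Release both end moments; the primary structure is a simply-supported span AC with redundants M_A and M_C.
End rotations of the released simple span under the applied load (×1/EI):
  at A: UDL 31: wL³/(24EI) = 1073/EI
  at C: UDL 31: wL³/(24EI) = 1073/EI
  at A: point load 80 at a = 5.64: Pab(L + b)/(6LEI) = 395.9/EI
  at C: point load 80 at a = 5.64: Pab(L + a)/(6LEI) = 452.4/EI
  θ_A0 = 1469/EI,  θ_C0 = 1525/EI
Flexibility coefficients: a unit moment at one end gives L/(3EI) there and L/(6EI) at the far end, so f₁₁ = f₂₂ = 3.133/EI and f₁₂ = f₂₁ = 1.567/EI.
Compatibility — zero rotation at each built-in end:
  3.133 M_A + 1.567 M_C = 1469
  1.567 M_A + 3.133 M_C = 1525
Solving the pair gives M_A = 300.5 kN·m and M_C = 336.6 kN·m (hogging).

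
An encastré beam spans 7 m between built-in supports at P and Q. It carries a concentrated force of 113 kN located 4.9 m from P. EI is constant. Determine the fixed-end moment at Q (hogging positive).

Release both end moments; the primary structure is a simply-supported span PQ with redundants M_P and M_Q.
On the primary (simply-supported) span, the end slopes from the loading are:
  at P: point load 113 at a = 4.9: Pab(L + b)/(6LEI) = 251.9/EI
  at Q: point load 113 at a = 4.9: Pab(L + a)/(6LEI) = 329.5/EI
  θ_P0 = 251.9/EI,  θ_Q0 = 329.5/EI
Flexibility coefficients: a unit moment at one end gives L/(3EI) there and L/(6EI) at the far end, so f₁₁ = f₂₂ = 2.333/EI and f₁₂ = f₂₁ = 1.167/EI.
Compatibility — zero rotation at each built-in end:
  2.333 M_P + 1.167 M_Q = 251.9
  1.167 M_P + 2.333 M_Q = 329.5
Solving the pair gives M_P = 49.83 kN·m and M_Q = 116.3 kN·m (hogging).

M_Q = 116.3 kN·m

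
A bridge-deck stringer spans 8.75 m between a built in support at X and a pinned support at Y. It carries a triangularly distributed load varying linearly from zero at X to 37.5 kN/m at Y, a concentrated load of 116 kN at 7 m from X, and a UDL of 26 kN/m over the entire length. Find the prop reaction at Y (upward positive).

Take the reaction at Y as the redundant and release it; the primary structure is a cantilever fixed at X.
Downward deflection at the released point Y due to the loads:
  triangular load, peak 37.5 at the free end: 11w₀L⁴/(120EI) = 20150/EI
  point load 116 at a = 7: Pa²(3L − a)/(6EI) = 18236/EI
  UDL 26: wL⁴/(8EI) = 19051/EI
  δ_0 = 57437/EI
Flexibility coefficient — unit upward force at Y: δ_{YY} = L³/(3EI) = 223.3/EI.
The prop prevents deflection at Y: R_Y = δ_0/δ_{YY} = 57437/223.3 = 257.2 kN.

R_Y = 257.2 kN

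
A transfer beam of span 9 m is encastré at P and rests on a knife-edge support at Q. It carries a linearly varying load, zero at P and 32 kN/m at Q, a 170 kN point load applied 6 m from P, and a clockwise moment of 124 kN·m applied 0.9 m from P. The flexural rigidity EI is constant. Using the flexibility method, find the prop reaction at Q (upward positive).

R_Q = 171.3 kN

Choose R_Q as the redundant. The primary structure is the cantilever fixed at P.
Free-end deflection of the primary structure under the applied loading (downward +):
  triangular load, peak 32 at the free end: 11w₀L⁴/(120EI) = 19246/EI
  point load 170 at a = 6: Pa²(3L − a)/(6EI) = 21420/EI
  clockwise couple 124 at a = 0.9: M₀a(2L − a)/(2EI) = 954.2/EI
  δ_0 = 41620/EI
Tip deflection under a unit load at Q: L³/(3EI) = 243/EI.
Compatibility at Q: δ_0 − R_Q·δ_{QQ} = 0, so R_Q = 41620/243 = 171.3 kN.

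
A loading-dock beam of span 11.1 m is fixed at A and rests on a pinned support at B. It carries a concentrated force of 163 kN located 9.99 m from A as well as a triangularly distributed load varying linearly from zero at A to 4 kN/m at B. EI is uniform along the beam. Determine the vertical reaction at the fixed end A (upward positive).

Choose R_B as the redundant. The primary structure is the cantilever fixed at A.
Free-end deflection of the primary structure under the applied loading (downward +):
  point load 163 at a = 9.99: Pa²(3L − a)/(6EI) = 63199/EI
  triangular load, peak 4 at the free end: 11w₀L⁴/(120EI) = 5566/EI
  δ_0 = 68765/EI
Tip deflection under a unit load at B: L³/(3EI) = 455.9/EI.
Compatibility at B: δ_0 − R_B·δ_{BB} = 0, so R_B = 68765/455.9 = 150.8 kN.
Vertical equilibrium: R_A = ΣP − R_B = 185.2 − 150.8 = 34.36 kN.

R_A = 34.36 kN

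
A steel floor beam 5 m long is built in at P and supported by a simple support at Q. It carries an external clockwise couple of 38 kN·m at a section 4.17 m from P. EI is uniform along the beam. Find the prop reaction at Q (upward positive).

Release the roller at Q. Primary structure: cantilever fixed at P.
Deflection at Q on the released cantilever, summing each load's contribution:
  clockwise couple 38 at a = 4.17: M₀a(2L − a)/(2EI) = 461.9/EI
Flexibility coefficient — unit upward force at Q: δ_{QQ} = L³/(3EI) = 41.67/EI.
Compatibility at Q: δ_0 − R_Q·δ_{QQ} = 0, so R_Q = 461.9/41.67 = 11.09 kN.

R_Q = 11.09 kN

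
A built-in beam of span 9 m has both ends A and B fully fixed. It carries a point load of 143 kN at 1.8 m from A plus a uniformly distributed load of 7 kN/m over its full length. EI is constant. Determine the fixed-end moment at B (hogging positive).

Take the two fixed-end moments M_A, M_B as redundants; the released structure is the simple span AB.
On the primary (simply-supported) span, the end slopes from the loading are:
  at A: point load 143 at a = 1.8: Pab(L + b)/(6LEI) = 556/EI
  at B: point load 143 at a = 1.8: Pab(L + a)/(6LEI) = 370.7/EI
  at A: UDL 7: wL³/(24EI) = 212.6/EI
  at B: UDL 7: wL³/(24EI) = 212.6/EI
  θ_A0 = 768.6/EI,  θ_B0 = 583.3/EI
Flexibility coefficients: a unit moment at one end gives L/(3EI) there and L/(6EI) at the far end, so f₁₁ = f₂₂ = 3/EI and f₁₂ = f₂₁ = 1.5/EI.
Compatibility — zero rotation at each built-in end:
  3 M_A + 1.5 M_B = 768.6
  1.5 M_A + 3 M_B = 583.3
Solving the pair gives M_A = 212 kN·m and M_B = 88.43 kN·m (hogging).

M_B = 88.43 kN·m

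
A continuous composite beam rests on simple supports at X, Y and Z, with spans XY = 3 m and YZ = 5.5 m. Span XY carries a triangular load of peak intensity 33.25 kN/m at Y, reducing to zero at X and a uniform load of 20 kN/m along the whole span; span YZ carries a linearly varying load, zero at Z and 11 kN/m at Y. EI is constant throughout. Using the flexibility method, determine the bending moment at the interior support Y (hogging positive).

M_Y = 29.34 kN·m

Insert a hinge at Y; M_Y is the redundant, and each span becomes simply supported.
End slopes at the hinge Y, treating each span as simply supported:
  span XY: triangular load, peak 33.25: w₀L³/(45EI) = 19.95/EI
  span XY: UDL 20: wL³/(24EI) = 22.5/EI
  span YZ: triangular load, peak 11: w₀L³/(45EI) = 40.67/EI
  relative rotation θ_0 = (42.45 + 40.67)/EI = 83.12/EI
A unit hogging moment at Y produces rotation L₁/(3EI) + L₂/(3EI) = 2.833/EI.
Compatibility: M_Y·(L₁+L₂)/(3EI) = θ_0, giving M_Y = 29.34 kN·m (hogging).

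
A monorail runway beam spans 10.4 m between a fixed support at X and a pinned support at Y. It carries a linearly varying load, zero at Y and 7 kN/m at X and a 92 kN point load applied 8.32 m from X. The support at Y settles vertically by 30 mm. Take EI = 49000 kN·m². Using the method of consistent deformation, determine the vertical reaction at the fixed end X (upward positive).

R_X = 60.27 kN

Release the roller at Y. Primary structure: cantilever fixed at X.
Free-end deflection of the primary structure under the applied loading (downward +):
  triangular load, peak 7 at the fixed end: w₀L⁴/(30EI) = 2730/EI
  point load 92 at a = 8.32: Pa²(3L − a)/(6EI) = 24285/EI
  δ_0 = 27015/EI
Flexibility coefficient — unit upward force at Y: δ_{YY} = L³/(3EI) = 375/EI.
With EI = 49000 kN·m²: δ_0 = 0.55132 m and δ_{YY} = 0.007652 m/kN.
Compatibility — the beam at Y must follow the support down by 0.03 m: δ_0 − R_Y·δ_{YY} = 0.03, so R_Y = (0.55132 − 0.03)/0.007652 = 68.13 kN.
Vertical equilibrium: R_X = ΣP − R_Y = 128.4 − 68.13 = 60.27 kN.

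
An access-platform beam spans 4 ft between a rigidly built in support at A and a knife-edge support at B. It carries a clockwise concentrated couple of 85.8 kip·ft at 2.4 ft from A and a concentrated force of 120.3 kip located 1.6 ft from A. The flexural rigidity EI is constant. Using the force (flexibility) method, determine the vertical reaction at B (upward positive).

Remove the prop at B; the released (primary) structure is a cantilever built in at A.
Deflection at B on the released cantilever, summing each load's contribution:
  clockwise couple 85.8 at a = 2.4: M₀a(2L − a)/(2EI) = 576.6/EI
  point load 120.3 at a = 1.6: Pa²(3L − a)/(6EI) = 533.8/EI
  δ_0 = 1110/EI
Flexibility coefficient — unit upward force at B: δ_{BB} = L³/(3EI) = 21.33/EI.
Compatibility at B: δ_0 − R_B·δ_{BB} = 0, so R_B = 1110/21.33 = 52.05 kip.

R_B = 52.05 kip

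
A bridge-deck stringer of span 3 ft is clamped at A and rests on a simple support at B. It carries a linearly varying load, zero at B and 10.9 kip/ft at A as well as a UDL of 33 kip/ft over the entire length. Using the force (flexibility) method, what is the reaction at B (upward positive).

Choose R_B as the redundant. The primary structure is the cantilever fixed at A.
Free-end deflection of the primary structure under the applied loading (downward +):
  triangular load, peak 10.9 at the fixed end: w₀L⁴/(30EI) = 29.43/EI
  UDL 33: wL⁴/(8EI) = 334.1/EI
  δ_0 = 363.6/EI
Flexibility coefficient — unit upward force at B: δ_{BB} = L³/(3EI) = 9/EI.
Compatibility at B: δ_0 − R_B·δ_{BB} = 0, so R_B = 363.6/9 = 40.4 kip.

R_B = 40.4 kip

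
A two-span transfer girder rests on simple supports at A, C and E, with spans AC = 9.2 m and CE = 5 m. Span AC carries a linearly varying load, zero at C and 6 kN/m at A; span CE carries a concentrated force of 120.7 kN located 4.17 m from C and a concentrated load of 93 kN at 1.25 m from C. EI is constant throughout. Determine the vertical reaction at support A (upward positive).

R_A = 11.53 kN

Release continuity at C by inserting a hinge; the redundant is the internal moment M_C. The primary structure is two simply-supported spans AC and CE.
Discontinuity in slope at C on the released structure — sum the simple-span end rotations:
  span AC: triangular load, peak 6: 7w₀L³/(360EI) = 90.85/EI
  span CE: point load 120.7 at a = 4.17: Pab(L + b)/(6LEI) = 81.18/EI
  span CE: point load 93 at a = 1.25: Pab(L + b)/(6LEI) = 127.1/EI
  relative rotation θ_0 = (90.85 + 208.3)/EI = 299.2/EI
A unit hogging moment at C produces rotation L₁/(3EI) + L₂/(3EI) = 4.733/EI.
Slope continuity at C: θ_0 = M_C·4.733/EI, so M_C = 299.2/4.733 = 63.21 kN·m (hogging).
Span AC, ΣM about A with M_C applied at C: R_C^{AC}·9.2 = 84.64 + 63.21, so R_C^{AC} = 16.07 kN and R_A = 27.6 − 16.07 = 11.53 kN.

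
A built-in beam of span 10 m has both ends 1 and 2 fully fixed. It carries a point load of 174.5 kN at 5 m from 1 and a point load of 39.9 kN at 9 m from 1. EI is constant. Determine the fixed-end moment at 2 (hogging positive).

M_2 = 250.4 kN·m

Release both end moments; the primary structure is a simply-supported span 12 with redundants M_1 and M_2.
Simple-span end rotations at 1 and 2 under the given loads:
  at 1: point load 174.5 at a = 5: Pab(L + b)/(6LEI) = 1091/EI
  at 2: point load 174.5 at a = 5: Pab(L + a)/(6LEI) = 1091/EI
  at 1: point load 39.9 at a = 9: Pab(L + b)/(6LEI) = 65.83/EI
  at 2: point load 39.9 at a = 9: Pab(L + a)/(6LEI) = 113.7/EI
  θ_10 = 1156/EI,  θ_20 = 1204/EI
Flexibility coefficients: a unit moment at one end gives L/(3EI) there and L/(6EI) at the far end, so f₁₁ = f₂₂ = 3.333/EI and f₁₂ = f₂₁ = 1.667/EI.
Compatibility — zero rotation at each built-in end:
  3.333 M_1 + 1.667 M_2 = 1156
  1.667 M_1 + 3.333 M_2 = 1204
Solving the pair gives M_1 = 221.7 kN·m and M_2 = 250.4 kN·m (hogging).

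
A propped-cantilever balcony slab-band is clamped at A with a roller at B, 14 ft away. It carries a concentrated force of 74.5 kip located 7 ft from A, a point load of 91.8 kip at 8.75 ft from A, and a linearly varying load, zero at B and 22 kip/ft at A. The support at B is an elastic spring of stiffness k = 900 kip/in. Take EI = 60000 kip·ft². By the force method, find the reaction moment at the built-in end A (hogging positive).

Choose R_B as the redundant. The primary structure is the cantilever fixed at A.
Downward deflection at the released point B due to the loads:
  point load 74.5 at a = 7: Pa²(3L − a)/(6EI) = 21295/EI
  point load 91.8 at a = 8.75: Pa²(3L − a)/(6EI) = 38949/EI
  triangular load, peak 22 at the fixed end: w₀L⁴/(30EI) = 28172/EI
  δ_0 = 88416/EI
Tip deflection under a unit load at B: L³/(3EI) = 914.7/EI.
With EI = 60000 kip·ft²: δ_0 = 1.4736 ft and δ_{BB} = 0.015244 ft/kip.
Compatibility — the spring shortens by R_B/k under the reaction it provides: δ_0 − R_B·δ_{BB} = R_B/k. With 1/k = 1/(900×12) ft/kip = 0.000093 ft/kip, R_B = δ_0 / (δ_{BB} + 1/k) = 1.4736 / (0.015244 + 0.000093) = 96.08 kip.
Moment equilibrium about A: M_A = Σ(load moments about A) − R_B·L = 2043 − 96.08×14 = 698.3 kip·ft.

M_A = 698.3 kip·ft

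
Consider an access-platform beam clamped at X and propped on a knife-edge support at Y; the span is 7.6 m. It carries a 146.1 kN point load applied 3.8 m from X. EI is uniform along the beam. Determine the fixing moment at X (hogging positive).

M_X = 208.2 kN·m

Take the reaction at Y as the redundant and release it; the primary structure is a cantilever fixed at X.
Downward deflection at the released point Y due to the loads:
  point load 146.1 at a = 3.8: Pa²(3L − a)/(6EI) = 6681/EI
Tip deflection under a unit load at Y: L³/(3EI) = 146.3/EI.
The prop prevents deflection at Y: R_Y = δ_0/δ_{YY} = 6681/146.3 = 45.66 kN.
Moment equilibrium about X: M_X = Σ(load moments about X) − R_Y·L = 555.2 − 45.66×7.6 = 208.2 kN·m.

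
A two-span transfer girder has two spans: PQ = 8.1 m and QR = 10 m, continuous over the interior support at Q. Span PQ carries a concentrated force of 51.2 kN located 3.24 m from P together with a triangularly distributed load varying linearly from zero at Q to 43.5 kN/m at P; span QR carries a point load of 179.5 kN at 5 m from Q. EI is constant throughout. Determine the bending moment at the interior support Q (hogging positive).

Release continuity at Q by inserting a hinge; the redundant is the internal moment M_Q. The primary structure is two simply-supported spans PQ and QR.
End slopes at the hinge Q, treating each span as simply supported:
  span PQ: point load 51.2 at a = 3.24: Pab(L + a)/(6LEI) = 188.1/EI
  span PQ: triangular load, peak 43.5: 7w₀L³/(360EI) = 449.5/EI
  span QR: point load 179.5 at a = 5: Pab(L + b)/(6LEI) = 1122/EI
  relative rotation θ_0 = (637.6 + 1122)/EI = 1760/EI
A unit hogging moment at Q produces rotation L₁/(3EI) + L₂/(3EI) = 6.033/EI.
Slope continuity at Q: θ_0 = M_Q·6.033/EI, so M_Q = 1760/6.033 = 291.6 kN·m (hogging).

M_Q = 291.6 kN·m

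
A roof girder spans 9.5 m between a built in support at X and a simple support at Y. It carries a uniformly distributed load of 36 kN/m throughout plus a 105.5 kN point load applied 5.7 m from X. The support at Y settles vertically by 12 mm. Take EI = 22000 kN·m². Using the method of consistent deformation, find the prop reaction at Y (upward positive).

Release the roller at Y. Primary structure: cantilever fixed at X.
Free-end deflection of the primary structure under the applied loading (downward +):
  UDL 36: wL⁴/(8EI) = 36653/EI
  point load 105.5 at a = 5.7: Pa²(3L − a)/(6EI) = 13025/EI
  δ_0 = 49678/EI
Tip deflection under a unit load at Y: L³/(3EI) = 285.8/EI.
With EI = 22000 kN·m²: δ_0 = 2.2581 m and δ_{YY} = 0.012991 m/kN.
Compatibility — the beam at Y must follow the support down by 0.012 m: δ_0 − R_Y·δ_{YY} = 0.012, so R_Y = (2.2581 − 0.012)/0.012991 = 172.9 kN.

R_Y = 172.9 kN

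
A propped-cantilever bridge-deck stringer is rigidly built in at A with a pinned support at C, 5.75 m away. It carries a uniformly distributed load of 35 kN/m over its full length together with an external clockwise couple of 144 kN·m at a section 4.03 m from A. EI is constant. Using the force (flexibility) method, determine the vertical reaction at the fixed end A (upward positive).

Remove the prop at C; the released (primary) structure is a cantilever built in at A.
Downward deflection at the released point C due to the loads:
  UDL 35: wL⁴/(8EI) = 4782/EI
  clockwise couple 144 at a = 4.03: M₀a(2L − a)/(2EI) = 2167/EI
  δ_0 = 6950/EI
Flexibility coefficient — unit upward force at C: δ_{CC} = L³/(3EI) = 63.37/EI.
The prop prevents deflection at C: R_C = δ_0/δ_{CC} = 6950/63.37 = 109.7 kN.
Vertical equilibrium: R_A = ΣP − R_C = 201.2 − 109.7 = 91.58 kN.

R_A = 91.58 kN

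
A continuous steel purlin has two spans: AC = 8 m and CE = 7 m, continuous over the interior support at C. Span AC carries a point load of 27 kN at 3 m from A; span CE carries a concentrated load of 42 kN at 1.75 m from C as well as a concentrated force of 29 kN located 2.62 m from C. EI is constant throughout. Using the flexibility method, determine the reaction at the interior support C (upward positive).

R_C = 75.6 kN

Take M_C as the redundant. Released structure: two simple spans AC and CE with a hinge at C.
Rotations at C on the released spans (each span's end-slope, ×1/EI):
  span AC: point load 27 at a = 3: Pab(L + a)/(6LEI) = 92.81/EI
  span CE: point load 42 at a = 1.75: Pab(L + b)/(6LEI) = 112.5/EI
  span CE: point load 29 at a = 2.62: Pab(L + b)/(6LEI) = 90.17/EI
  relative rotation θ_0 = (92.81 + 202.7)/EI = 295.5/EI
A unit hogging moment at C produces rotation L₁/(3EI) + L₂/(3EI) = 5/EI.
Compatibility: M_C·(L₁+L₂)/(3EI) = θ_0, giving M_C = 59.11 kN·m (hogging).
Span AC, ΣM about A with M_C applied at C: R_C^{AC}·8 = 81 + 59.11, so R_C^{AC} = 17.51 kN and R_A = 27 − 17.51 = 9.487 kN.
Span CE, ΣM about E: R_C^{CE}·7 = 347.5 + 59.11, so R_C^{CE} = 58.09 kN and R_E = 71 − 58.09 = 12.91 kN.
R_C = 17.51 + 58.09 = 75.6 kN.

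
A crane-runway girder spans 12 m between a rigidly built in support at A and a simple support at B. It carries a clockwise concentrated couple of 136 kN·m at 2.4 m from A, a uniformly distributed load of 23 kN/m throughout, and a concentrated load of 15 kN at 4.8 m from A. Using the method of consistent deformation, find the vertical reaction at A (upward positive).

Choose R_B as the redundant. The primary structure is the cantilever fixed at A.
Free-end deflection of the primary structure under the applied loading (downward +):
  clockwise couple 136 at a = 2.4: M₀a(2L − a)/(2EI) = 3525/EI
  UDL 23: wL⁴/(8EI) = 59616/EI
  point load 15 at a = 4.8: Pa²(3L − a)/(6EI) = 1797/EI
  δ_0 = 64938/EI
Flexibility coefficient — unit upward force at B: δ_{BB} = L³/(3EI) = 576/EI.
The prop prevents deflection at B: R_B = δ_0/δ_{BB} = 64938/576 = 112.7 kN.
Vertical equilibrium: R_A = ΣP − R_B = 291 − 112.7 = 178.3 kN.

R_A = 178.3 kN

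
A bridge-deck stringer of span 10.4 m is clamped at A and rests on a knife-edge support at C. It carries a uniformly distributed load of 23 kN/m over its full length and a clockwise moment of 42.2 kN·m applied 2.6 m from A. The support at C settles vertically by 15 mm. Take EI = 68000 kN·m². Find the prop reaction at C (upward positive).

R_C = 89.64 kN

Choose R_C as the redundant. The primary structure is the cantilever fixed at A.
Free-end deflection of the primary structure under the applied loading (downward +):
  UDL 23: wL⁴/(8EI) = 33633/EI
  clockwise couple 42.2 at a = 2.6: M₀a(2L − a)/(2EI) = 998.5/EI
  δ_0 = 34632/EI
Tip deflection under a unit load at C: L³/(3EI) = 375/EI.
With EI = 68000 kN·m²: δ_0 = 0.50929 m and δ_{CC} = 0.005514 m/kN.
Compatibility — the beam at C must follow the support down by 0.015 m: δ_0 − R_C·δ_{CC} = 0.015, so R_C = (0.50929 − 0.015)/0.005514 = 89.64 kN.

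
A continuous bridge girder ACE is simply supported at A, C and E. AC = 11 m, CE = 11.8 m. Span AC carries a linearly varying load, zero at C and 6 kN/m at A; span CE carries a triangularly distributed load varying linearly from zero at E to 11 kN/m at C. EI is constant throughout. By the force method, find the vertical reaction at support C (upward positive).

Take M_C as the redundant. Released structure: two simple spans AC and CE with a hinge at C.
End slopes at the hinge C, treating each span as simply supported:
  span AC: triangular load, peak 6: 7w₀L³/(360EI) = 155.3/EI
  span CE: triangular load, peak 11: w₀L³/(45EI) = 401.6/EI
  relative rotation θ_0 = (155.3 + 401.6)/EI = 556.9/EI
A unit hogging moment at C produces rotation L₁/(3EI) + L₂/(3EI) = 7.6/EI.
Compatibility: M_C·(L₁+L₂)/(3EI) = θ_0, giving M_C = 73.28 kN·m (hogging).
Span AC, ΣM about A with M_C applied at C: R_C^{AC}·11 = 121 + 73.28, so R_C^{AC} = 17.66 kN and R_A = 33 − 17.66 = 15.34 kN.
Span CE, ΣM about E: R_C^{CE}·11.8 = 510.5 + 73.28, so R_C^{CE} = 49.48 kN and R_E = 64.9 − 49.48 = 15.42 kN.
R_C = 17.66 + 49.48 = 67.14 kN.

R_C = 67.14 kN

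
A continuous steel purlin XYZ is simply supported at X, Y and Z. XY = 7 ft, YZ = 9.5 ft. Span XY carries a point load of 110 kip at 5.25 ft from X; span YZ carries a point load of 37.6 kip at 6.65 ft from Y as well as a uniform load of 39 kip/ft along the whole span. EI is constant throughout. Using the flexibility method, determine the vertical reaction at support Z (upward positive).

Release continuity at Y by inserting a hinge; the redundant is the internal moment M_Y. The primary structure is two simply-supported spans XY and YZ.
Discontinuity in slope at Y on the released structure — sum the simple-span end rotations:
  span XY: point load 110 at a = 5.25: Pab(L + a)/(6LEI) = 294.8/EI
  span YZ: point load 37.6 at a = 6.65: Pab(L + b)/(6LEI) = 154.4/EI
  span YZ: UDL 39: wL³/(24EI) = 1393/EI
  relative rotation θ_0 = (294.8 + 1548)/EI = 1842/EI
A unit hogging moment at Y produces rotation L₁/(3EI) + L₂/(3EI) = 5.5/EI.
Slope continuity at Y: θ_0 = M_Y·5.5/EI, so M_Y = 1842/5.5 = 335 kip·ft (hogging).
Span YZ, ΣM about Z: R_Y^{YZ}·9.5 = 1867 + 335, so R_Y^{YZ} = 231.8 kip and R_Z = 408.1 − 231.8 = 176.3 kip.

R_Z = 176.3 kip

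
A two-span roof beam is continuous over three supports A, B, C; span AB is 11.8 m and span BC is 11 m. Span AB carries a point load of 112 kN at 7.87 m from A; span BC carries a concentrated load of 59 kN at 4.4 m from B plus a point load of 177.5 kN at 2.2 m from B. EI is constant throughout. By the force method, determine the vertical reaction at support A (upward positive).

Release continuity at B by inserting a hinge; the redundant is the internal moment M_B. The primary structure is two simply-supported spans AB and BC.
End slopes at the hinge B, treating each span as simply supported:
  span AB: point load 112 at a = 7.87: Pab(L + a)/(6LEI) = 962.4/EI
  span BC: point load 59 at a = 4.4: Pab(L + b)/(6LEI) = 456.9/EI
  span BC: point load 177.5 at a = 2.2: Pab(L + b)/(6LEI) = 1031/EI
  relative rotation θ_0 = (962.4 + 1488)/EI = 2450/EI
A unit hogging moment at B produces rotation L₁/(3EI) + L₂/(3EI) = 7.6/EI.
Compatibility: M_B·(L₁+L₂)/(3EI) = θ_0, giving M_B = 322.4 kN·m (hogging).
Span AB, ΣM about A with M_B applied at B: R_B^{AB}·11.8 = 881.4 + 322.4, so R_B^{AB} = 102 kN and R_A = 112 − 102 = 9.98 kN.

R_A = 9.98 kN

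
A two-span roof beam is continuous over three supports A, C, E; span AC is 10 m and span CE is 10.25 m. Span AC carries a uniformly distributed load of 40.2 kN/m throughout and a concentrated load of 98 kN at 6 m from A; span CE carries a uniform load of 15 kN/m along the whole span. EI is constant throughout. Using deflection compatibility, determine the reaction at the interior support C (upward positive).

Release continuity at C by inserting a hinge; the redundant is the internal moment M_C. The primary structure is two simply-supported spans AC and CE.
End slopes at the hinge C, treating each span as simply supported:
  span AC: UDL 40.2: wL³/(24EI) = 1675/EI
  span AC: point load 98 at a = 6: Pab(L + a)/(6LEI) = 627.2/EI
  span CE: UDL 15: wL³/(24EI) = 673.1/EI
  relative rotation θ_0 = (2302 + 673.1)/EI = 2975/EI
A unit hogging moment at C produces rotation L₁/(3EI) + L₂/(3EI) = 6.75/EI.
Compatibility: M_C·(L₁+L₂)/(3EI) = θ_0, giving M_C = 440.8 kN·m (hogging).
Span AC, ΣM about A with M_C applied at C: R_C^{AC}·10 = 2598 + 440.8, so R_C^{AC} = 303.9 kN and R_A = 500 − 303.9 = 196.1 kN.
Span CE, ΣM about E: R_C^{CE}·10.25 = 788 + 440.8, so R_C^{CE} = 119.9 kN and R_E = 153.8 − 119.9 = 33.87 kN.
R_C = 303.9 + 119.9 = 423.8 kN.

R_C = 423.8 kN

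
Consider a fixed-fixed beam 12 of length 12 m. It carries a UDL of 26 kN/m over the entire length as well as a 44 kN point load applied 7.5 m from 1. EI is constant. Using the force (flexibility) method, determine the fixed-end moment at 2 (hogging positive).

Take the two fixed-end moments M_1, M_2 as redundants; the released structure is the simple span 12.
On the primary (simply-supported) span, the end slopes from the loading are:
  at 1: UDL 26: wL³/(24EI) = 1872/EI
  at 2: UDL 26: wL³/(24EI) = 1872/EI
  at 1: point load 44 at a = 7.5: Pab(L + b)/(6LEI) = 340.3/EI
  at 2: point load 44 at a = 7.5: Pab(L + a)/(6LEI) = 402.2/EI
  θ_10 = 2212/EI,  θ_20 = 2274/EI
Flexibility coefficients: a unit moment at one end gives L/(3EI) there and L/(6EI) at the far end, so f₁₁ = f₂₂ = 4/EI and f₁₂ = f₂₁ = 2/EI.
Compatibility — zero rotation at each built-in end:
  4 M_1 + 2 M_2 = 2212
  2 M_1 + 4 M_2 = 2274
Solving the pair gives M_1 = 358.4 kN·m and M_2 = 389.3 kN·m (hogging).

M_2 = 389.3 kN·m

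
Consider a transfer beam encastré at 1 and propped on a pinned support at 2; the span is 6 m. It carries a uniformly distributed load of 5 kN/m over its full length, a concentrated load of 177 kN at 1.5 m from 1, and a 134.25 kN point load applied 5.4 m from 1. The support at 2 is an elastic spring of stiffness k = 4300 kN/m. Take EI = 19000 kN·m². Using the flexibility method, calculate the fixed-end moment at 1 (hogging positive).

Choose R_2 as the redundant. The primary structure is the cantilever fixed at 1.
Deflection at 2 on the released cantilever, summing each load's contribution:
  UDL 5: wL⁴/(8EI) = 810/EI
  point load 177 at a = 1.5: Pa²(3L − a)/(6EI) = 1095/EI
  point load 134.25 at a = 5.4: Pa²(3L − a)/(6EI) = 8221/EI
  δ_0 = 10126/EI
Tip deflection under a unit load at 2: L³/(3EI) = 72/EI.
With EI = 19000 kN·m²: δ_0 = 0.53295 m and δ_{22} = 0.003789 m/kN.
Compatibility — the spring shortens by R_2/k under the reaction it provides: δ_0 − R_2·δ_{22} = R_2/k. With 1/k = 0.000233 m/kN, R_2 = δ_0 / (δ_{22} + 1/k) = 0.53295 / (0.003789 + 0.000233) = 132.5 kN.
Moment equilibrium about 1: M_1 = Σ(load moments about 1) − R_2·L = 1080 − 132.5×6 = 285.4 kN·m.

M_1 = 285.4 kN·m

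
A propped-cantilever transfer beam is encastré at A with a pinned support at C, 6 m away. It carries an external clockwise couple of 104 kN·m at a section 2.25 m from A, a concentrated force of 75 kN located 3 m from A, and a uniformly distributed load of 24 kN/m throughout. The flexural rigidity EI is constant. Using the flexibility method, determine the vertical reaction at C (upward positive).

Choose R_C as the redundant. The primary structure is the cantilever fixed at A.
Primary-structure tip deflection at C by superposition:
  clockwise couple 104 at a = 2.25: M₀a(2L − a)/(2EI) = 1141/EI
  point load 75 at a = 3: Pa²(3L − a)/(6EI) = 1688/EI
  UDL 24: wL⁴/(8EI) = 3888/EI
  δ_0 = 6716/EI
Tip deflection under a unit load at C: L³/(3EI) = 72/EI.
The prop prevents deflection at C: R_C = δ_0/δ_{CC} = 6716/72 = 93.28 kN.

R_C = 93.28 kN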